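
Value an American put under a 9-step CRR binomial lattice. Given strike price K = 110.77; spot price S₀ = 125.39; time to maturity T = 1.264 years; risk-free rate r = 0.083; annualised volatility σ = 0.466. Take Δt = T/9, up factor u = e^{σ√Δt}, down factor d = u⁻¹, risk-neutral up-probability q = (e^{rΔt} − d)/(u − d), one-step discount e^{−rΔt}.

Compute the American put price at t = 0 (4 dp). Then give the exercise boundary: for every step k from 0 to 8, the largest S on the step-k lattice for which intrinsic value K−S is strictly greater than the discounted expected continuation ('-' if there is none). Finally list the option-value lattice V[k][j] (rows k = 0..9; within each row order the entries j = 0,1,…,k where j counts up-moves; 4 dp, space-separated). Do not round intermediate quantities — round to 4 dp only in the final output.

price = 13.6088
boundary = - - - - 62.3571 74.2558 62.3571 74.2558 88.4249
tree:
13.6088
19.5525 7.7445
27.3302 11.9205 3.5808
37.0215 17.8916 5.9874 1.1602
48.4129 26.0443 9.8292 2.1296 0.1784
58.4049 36.5142 15.7640 3.8838 0.3538 0.0000
66.7958 48.4129 24.5140 7.0287 0.7016 0.0000 0.0000
73.8422 58.4049 36.5142 12.6032 1.3914 0.0000 0.0000 0.0000
79.7595 66.7958 48.4129 22.3451 2.7594 0.0000 0.0000 0.0000 0.0000
84.7286 73.8422 58.4049 36.5142 5.4724 0.0000 0.0000 0.0000 0.0000 0.0000

Δt=0.14044  u=1.19081  d=0.83976  q=0.48985  discount=0.98841
step 9 (expiry): payoffs max(K−S,0) = 84.7286 73.8422 58.4049 36.5142 5.4724 0.0000 0.0000 0.0000 0.0000 0.0000
step 8: (k=8,j=0): S=31.0105, (K−S)⁺=79.7595, hold=78.4757 ⇒ V=79.7595 exercise | (k=8,j=1): S=43.9742, (K−S)⁺=66.7958, hold=65.5121 ⇒ V=66.7958 exercise | (k=8,j=2): S=62.3571, (K−S)⁺=48.4129, hold=47.1291 ⇒ V=48.4129 exercise | (k=8,j=3): S=88.4249, (K−S)⁺=22.3451, hold=21.0614 ⇒ V=22.3451 exercise | (k=8,j=4): S=125.3900, (K−S)⁺=0.0000, hold=2.7594 ⇒ V=2.7594 continue | (k=8,j=5): S=177.8080, (K−S)⁺=0.0000, hold=0.0000 ⇒ V=0.0000 continue | (k=8,j=6): S=252.1389, (K−S)⁺=0.0000, hold=0.0000 ⇒ V=0.0000 continue | (k=8,j=7): S=357.5430, (K−S)⁺=0.0000, hold=0.0000 ⇒ V=0.0000 continue | (k=8,j=8): S=507.0102, (K−S)⁺=0.0000, hold=0.0000 ⇒ V=0.0000 continue  boundary S*=88.4249
step 7: (k=7,j=0): S=36.9278, (K−S)⁺=73.8422, hold=72.5585 ⇒ V=73.8422 exercise | (k=7,j=1): S=52.3651, (K−S)⁺=58.4049, hold=57.1212 ⇒ V=58.4049 exercise | (k=7,j=2): S=74.2558, (K−S)⁺=36.5142, hold=35.2305 ⇒ V=36.5142 exercise | (k=7,j=3): S=105.2976, (K−S)⁺=5.4724, hold=12.6032 ⇒ V=12.6032 continue | (k=7,j=4): S=149.3163, (K−S)⁺=0.0000, hold=1.3914 ⇒ V=1.3914 continue | (k=7,j=5): S=211.7364, (K−S)⁺=0.0000, hold=0.0000 ⇒ V=0.0000 continue | (k=7,j=6): S=300.2507, (K−S)⁺=0.0000, hold=0.0000 ⇒ V=0.0000 continue | (k=7,j=7): S=425.7675, (K−S)⁺=0.0000, hold=0.0000 ⇒ V=0.0000 continue  boundary S*=74.2558
step 6: (k=6,j=0): S=43.9742, (K−S)⁺=66.7958, hold=65.5121 ⇒ V=66.7958 exercise | (k=6,j=1): S=62.3571, (K−S)⁺=48.4129, hold=47.1291 ⇒ V=48.4129 exercise | (k=6,j=2): S=88.4249, (K−S)⁺=22.3451, hold=24.5140 ⇒ V=24.5140 continue | (k=6,j=3): S=125.3900, (K−S)⁺=0.0000, hold=7.0287 ⇒ V=7.0287 continue | (k=6,j=4): S=177.8080, (K−S)⁺=0.0000, hold=0.7016 ⇒ V=0.7016 continue | (k=6,j=5): S=252.1389, (K−S)⁺=0.0000, hold=0.0000 ⇒ V=0.0000 continue | (k=6,j=6): S=357.5430, (K−S)⁺=0.0000, hold=0.0000 ⇒ V=0.0000 continue  boundary S*=62.3571
step 5: (k=5,j=0): S=52.3651, (K−S)⁺=58.4049, hold=57.1212 ⇒ V=58.4049 exercise | (k=5,j=1): S=74.2558, (K−S)⁺=36.5142, hold=36.2806 ⇒ V=36.5142 exercise | (k=5,j=2): S=105.2976, (K−S)⁺=5.4724, hold=15.7640 ⇒ V=15.7640 continue | (k=5,j=3): S=149.3163, (K−S)⁺=0.0000, hold=3.8838 ⇒ V=3.8838 continue | (k=5,j=4): S=211.7364, (K−S)⁺=0.0000, hold=0.3538 ⇒ V=0.3538 continue | (k=5,j=5): S=300.2507, (K−S)⁺=0.0000, hold=0.0000 ⇒ V=0.0000 continue  boundary S*=74.2558
step 4: (k=4,j=0): S=62.3571, (K−S)⁺=48.4129, hold=47.1291 ⇒ V=48.4129 exercise | (k=4,j=1): S=88.4249, (K−S)⁺=22.3451, hold=26.0443 ⇒ V=26.0443 continue | (k=4,j=2): S=125.3900, (K−S)⁺=0.0000, hold=9.8292 ⇒ V=9.8292 continue | (k=4,j=3): S=177.8080, (K−S)⁺=0.0000, hold=2.1296 ⇒ V=2.1296 continue | (k=4,j=4): S=252.1389, (K−S)⁺=0.0000, hold=0.1784 ⇒ V=0.1784 continue  boundary S*=62.3571
step 3: (k=3,j=0): S=74.2558, (K−S)⁺=36.5142, hold=37.0215 ⇒ V=37.0215 continue | (k=3,j=1): S=105.2976, (K−S)⁺=5.4724, hold=17.8916 ⇒ V=17.8916 continue | (k=3,j=2): S=149.3163, (K−S)⁺=0.0000, hold=5.9874 ⇒ V=5.9874 continue | (k=3,j=3): S=211.7364, (K−S)⁺=0.0000, hold=1.1602 ⇒ V=1.1602 continue  boundary S*=-
step 2: (k=2,j=0): S=88.4249, (K−S)⁺=22.3451, hold=27.3302 ⇒ V=27.3302 continue | (k=2,j=1): S=125.3900, (K−S)⁺=0.0000, hold=11.9205 ⇒ V=11.9205 continue | (k=2,j=2): S=177.8080, (K−S)⁺=0.0000, hold=3.5808 ⇒ V=3.5808 continue  boundary S*=-
step 1: (k=1,j=0): S=105.2976, (K−S)⁺=5.4724, hold=19.5525 ⇒ V=19.5525 continue | (k=1,j=1): S=149.3163, (K−S)⁺=0.0000, hold=7.7445 ⇒ V=7.7445 continue  boundary S*=-
step 0: (k=0,j=0): S=125.3900, (K−S)⁺=0.0000, hold=13.6088 ⇒ V=13.6088 continue  boundary S*=-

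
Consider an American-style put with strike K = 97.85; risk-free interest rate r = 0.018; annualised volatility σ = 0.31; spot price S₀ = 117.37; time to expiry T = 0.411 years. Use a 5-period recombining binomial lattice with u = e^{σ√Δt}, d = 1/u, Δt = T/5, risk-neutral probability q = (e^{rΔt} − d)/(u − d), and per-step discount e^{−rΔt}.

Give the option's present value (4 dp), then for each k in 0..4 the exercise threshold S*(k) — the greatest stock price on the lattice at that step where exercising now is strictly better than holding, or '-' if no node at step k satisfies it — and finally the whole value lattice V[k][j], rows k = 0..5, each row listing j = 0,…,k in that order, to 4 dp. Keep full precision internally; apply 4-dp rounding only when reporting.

price = 2.1513
boundary = - - - - 82.2544
tree:
2.1513
3.6712 0.5512
6.1384 1.0741 0.0000
9.9827 2.0933 0.0000 0.0000
15.5956 4.0795 0.0000 0.0000 0.0000
22.5908 7.9502 0.0000 0.0000 0.0000 0.0000

params: Δt=0.08220 u=1.09295 d=0.91496 q=0.48611 e^(-rΔt)=0.99852
t_5 payoffs: 22.5908 7.9502 0.0000 0.0000 0.0000 0.0000
t_4: node(4,0) S=82.2544 payoff=15.5956 vs cont=15.4510 → 15.5956 [stop]  node(4,1) S=98.2558 payoff=0.0000 vs cont=4.0795 → 4.0795 [wait]  node(4,2) S=117.3700 payoff=0.0000 vs cont=0.0000 → 0.0000 [wait]  node(4,3) S=140.2026 payoff=0.0000 vs cont=0.0000 → 0.0000 [wait]  node(4,4) S=167.4770 payoff=0.0000 vs cont=0.0000 → 0.0000 [wait]  ⇒ S*(4)=82.2544
t_3: node(3,0) S=89.8998 payoff=7.9502 vs cont=9.9827 → 9.9827 [wait]  node(3,1) S=107.3885 payoff=0.0000 vs cont=2.0933 → 2.0933 [wait]  node(3,2) S=128.2793 payoff=0.0000 vs cont=0.0000 → 0.0000 [wait]  node(3,3) S=153.2342 payoff=0.0000 vs cont=0.0000 → 0.0000 [wait]  ⇒ S*(3)=-
t_2: node(2,0) S=98.2558 payoff=0.0000 vs cont=6.1384 → 6.1384 [wait]  node(2,1) S=117.3700 payoff=0.0000 vs cont=1.0741 → 1.0741 [wait]  node(2,2) S=140.2026 payoff=0.0000 vs cont=0.0000 → 0.0000 [wait]  ⇒ S*(2)=-
t_1: node(1,0) S=107.3885 payoff=0.0000 vs cont=3.6712 → 3.6712 [wait]  node(1,1) S=128.2793 payoff=0.0000 vs cont=0.5512 → 0.5512 [wait]  ⇒ S*(1)=-
t_0: node(0,0) S=117.3700 payoff=0.0000 vs cont=2.1513 → 2.1513 [wait]  ⇒ S*(0)=-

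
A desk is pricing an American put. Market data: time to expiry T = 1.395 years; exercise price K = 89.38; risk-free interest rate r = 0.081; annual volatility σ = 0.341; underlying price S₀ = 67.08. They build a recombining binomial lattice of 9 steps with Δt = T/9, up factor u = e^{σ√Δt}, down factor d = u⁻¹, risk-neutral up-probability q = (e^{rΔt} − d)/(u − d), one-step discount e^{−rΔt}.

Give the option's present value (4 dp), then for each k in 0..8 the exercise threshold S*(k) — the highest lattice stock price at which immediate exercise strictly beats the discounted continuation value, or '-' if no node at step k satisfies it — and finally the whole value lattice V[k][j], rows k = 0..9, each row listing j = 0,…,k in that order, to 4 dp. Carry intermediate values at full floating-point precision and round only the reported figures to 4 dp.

params: Δt=0.15500 u=1.14368 d=0.87437 q=0.51340 e^(-rΔt)=0.98752
t_9 payoffs: 69.3422 63.1705 55.0978 44.5387 30.7273 12.6619 0.0000 0.0000 0.0000 0.0000
t_8: node(8,0) S=22.9168 payoff=66.4632 vs cont=65.3480 → 66.4632 [stop]  node(8,1) S=29.9753 payoff=59.4047 vs cont=58.2895 → 59.4047 [stop]  node(8,2) S=39.2079 payoff=50.1721 vs cont=49.0569 → 50.1721 [stop]  node(8,3) S=51.2842 payoff=38.0958 vs cont=36.9807 → 38.0958 [stop]  node(8,4) S=67.0800 payoff=22.3000 vs cont=21.1848 → 22.3000 [stop]  node(8,5) S=87.7410 payoff=1.6390 vs cont=6.0844 → 6.0844 [wait]  node(8,6) S=114.7658 payoff=0.0000 vs cont=0.0000 → 0.0000 [wait]  node(8,7) S=150.1143 payoff=0.0000 vs cont=0.0000 → 0.0000 [wait]  node(8,8) S=196.3504 payoff=0.0000 vs cont=0.0000 → 0.0000 [wait]  ⇒ S*(8)=67.0800
t_7: node(7,0) S=26.2095 payoff=63.1705 vs cont=62.0553 → 63.1705 [stop]  node(7,1) S=34.2822 payoff=55.0978 vs cont=53.9826 → 55.0978 [stop]  node(7,2) S=44.8413 payoff=44.5387 vs cont=43.4235 → 44.5387 [stop]  node(7,3) S=58.6527 payoff=30.7273 vs cont=29.6121 → 30.7273 [stop]  node(7,4) S=76.7181 payoff=12.6619 vs cont=13.8006 → 13.8006 [wait]  node(7,5) S=100.3477 payoff=0.0000 vs cont=2.9237 → 2.9237 [wait]  node(7,6) S=131.2554 payoff=0.0000 vs cont=0.0000 → 0.0000 [wait]  node(7,7) S=171.6828 payoff=0.0000 vs cont=0.0000 → 0.0000 [wait]  ⇒ S*(7)=58.6527
t_6: node(6,0) S=29.9753 payoff=59.4047 vs cont=58.2895 → 59.4047 [stop]  node(6,1) S=39.2079 payoff=50.1721 vs cont=49.0569 → 50.1721 [stop]  node(6,2) S=51.2842 payoff=38.0958 vs cont=36.9807 → 38.0958 [stop]  node(6,3) S=67.0800 payoff=22.3000 vs cont=21.7621 → 22.3000 [stop]  node(6,4) S=87.7410 payoff=1.6390 vs cont=8.1139 → 8.1139 [wait]  node(6,5) S=114.7658 payoff=0.0000 vs cont=1.4049 → 1.4049 [wait]  node(6,6) S=150.1143 payoff=0.0000 vs cont=0.0000 → 0.0000 [wait]  ⇒ S*(6)=67.0800
t_5: node(5,0) S=34.2822 payoff=55.0978 vs cont=53.9826 → 55.0978 [stop]  node(5,1) S=44.8413 payoff=44.5387 vs cont=43.4235 → 44.5387 [stop]  node(5,2) S=58.6527 payoff=30.7273 vs cont=29.6121 → 30.7273 [stop]  node(5,3) S=76.7181 payoff=12.6619 vs cont=14.8295 → 14.8295 [wait]  node(5,4) S=100.3477 payoff=0.0000 vs cont=4.6112 → 4.6112 [wait]  node(5,5) S=131.2554 payoff=0.0000 vs cont=0.6751 → 0.6751 [wait]  ⇒ S*(5)=58.6527
t_4: node(4,0) S=39.2079 payoff=50.1721 vs cont=49.0569 → 50.1721 [stop]  node(4,1) S=51.2842 payoff=38.0958 vs cont=36.9807 → 38.0958 [stop]  node(4,2) S=67.0800 payoff=22.3000 vs cont=22.2838 → 22.3000 [stop]  node(4,3) S=87.7410 payoff=1.6390 vs cont=9.4639 → 9.4639 [wait]  node(4,4) S=114.7658 payoff=0.0000 vs cont=2.5581 → 2.5581 [wait]  ⇒ S*(4)=67.0800
t_3: node(3,0) S=44.8413 payoff=44.5387 vs cont=43.4235 → 44.5387 [stop]  node(3,1) S=58.6527 payoff=30.7273 vs cont=29.6121 → 30.7273 [stop]  node(3,2) S=76.7181 payoff=12.6619 vs cont=15.5139 → 15.5139 [wait]  node(3,3) S=100.3477 payoff=0.0000 vs cont=5.8446 → 5.8446 [wait]  ⇒ S*(3)=58.6527
t_2: node(2,0) S=51.2842 payoff=38.0958 vs cont=36.9807 → 38.0958 [stop]  node(2,1) S=67.0800 payoff=22.3000 vs cont=22.6308 → 22.6308 [wait]  node(2,2) S=87.7410 payoff=1.6390 vs cont=10.4181 → 10.4181 [wait]  ⇒ S*(2)=51.2842
t_1: node(1,0) S=58.6527 payoff=30.7273 vs cont=29.7798 → 30.7273 [stop]  node(1,1) S=76.7181 payoff=12.6619 vs cont=16.1567 → 16.1567 [wait]  ⇒ S*(1)=58.6527
t_0: node(0,0) S=67.0800 payoff=22.3000 vs cont=22.9567 → 22.9567 [wait]  ⇒ S*(0)=-

price = 22.9567
boundary = - 58.6527 51.2842 58.6527 67.0800 58.6527 67.0800 58.6527 67.0800
tree:
22.9567
30.7273 16.1567
38.0958 22.6308 10.4181
44.5387 30.7273 15.5139 5.8446
50.1721 38.0958 22.3000 9.4639 2.5581
55.0978 44.5387 30.7273 14.8295 4.6112 0.6751
59.4047 50.1721 38.0958 22.3000 8.1139 1.4049 0.0000
63.1705 55.0978 44.5387 30.7273 13.8006 2.9237 0.0000 0.0000
66.4632 59.4047 50.1721 38.0958 22.3000 6.0844 0.0000 0.0000 0.0000
69.3422 63.1705 55.0978 44.5387 30.7273 12.6619 0.0000 0.0000 0.0000 0.0000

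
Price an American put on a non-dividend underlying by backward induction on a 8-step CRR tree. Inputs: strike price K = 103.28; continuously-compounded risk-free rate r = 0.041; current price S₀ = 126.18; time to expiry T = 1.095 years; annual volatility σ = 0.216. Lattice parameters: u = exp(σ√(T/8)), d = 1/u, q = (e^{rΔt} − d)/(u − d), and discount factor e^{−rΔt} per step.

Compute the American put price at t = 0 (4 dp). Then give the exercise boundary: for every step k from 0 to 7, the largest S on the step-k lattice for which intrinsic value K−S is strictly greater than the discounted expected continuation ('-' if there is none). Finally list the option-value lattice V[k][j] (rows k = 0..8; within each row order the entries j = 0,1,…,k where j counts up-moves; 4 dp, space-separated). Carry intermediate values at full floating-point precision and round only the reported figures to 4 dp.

price = 1.8518
boundary = - - - - - 84.6179 78.1190 84.6179
tree:
1.8518
3.1158 0.6827
5.1229 1.2611 0.1459
8.1884 2.2944 0.3026 0.0000
12.6366 4.0922 0.6277 0.0000 0.0000
18.6621 7.1048 1.3021 0.0000 0.0000 0.0000
25.1610 11.8672 2.7011 0.0000 0.0000 0.0000 0.0000
31.1608 18.6621 5.6030 0.0000 0.0000 0.0000 0.0000 0.0000
36.6998 25.1610 11.6225 0.0000 0.0000 0.0000 0.0000 0.0000 0.0000

params: Δt=0.13687 u=1.08319 d=0.92320 q=0.51521 e^(-rΔt)=0.99440
t_8 payoffs: 36.6998 25.1610 11.6225 0.0000 0.0000 0.0000 0.0000 0.0000 0.0000
t_7: node(7,0) S=72.1192 payoff=31.1608 vs cont=30.5828 → 31.1608 [stop]  node(7,1) S=84.6179 payoff=18.6621 vs cont=18.0841 → 18.6621 [stop]  node(7,2) S=99.2827 payoff=3.9973 vs cont=5.6030 → 5.6030 [wait]  node(7,3) S=116.4890 payoff=0.0000 vs cont=0.0000 → 0.0000 [wait]  node(7,4) S=136.6772 payoff=0.0000 vs cont=0.0000 → 0.0000 [wait]  node(7,5) S=160.3642 payoff=0.0000 vs cont=0.0000 → 0.0000 [wait]  node(7,6) S=188.1563 payoff=0.0000 vs cont=0.0000 → 0.0000 [wait]  node(7,7) S=220.7649 payoff=0.0000 vs cont=0.0000 → 0.0000 [wait]  ⇒ S*(7)=84.6179
t_6: node(6,0) S=78.1190 payoff=25.1610 vs cont=24.5830 → 25.1610 [stop]  node(6,1) S=91.6575 payoff=11.6225 vs cont=11.8672 → 11.8672 [wait]  node(6,2) S=107.5423 payoff=0.0000 vs cont=2.7011 → 2.7011 [wait]  node(6,3) S=126.1800 payoff=0.0000 vs cont=0.0000 → 0.0000 [wait]  node(6,4) S=148.0478 payoff=0.0000 vs cont=0.0000 → 0.0000 [wait]  node(6,5) S=173.7053 payoff=0.0000 vs cont=0.0000 → 0.0000 [wait]  node(6,6) S=203.8095 payoff=0.0000 vs cont=0.0000 → 0.0000 [wait]  ⇒ S*(6)=78.1190
t_5: node(5,0) S=84.6179 payoff=18.6621 vs cont=18.2095 → 18.6621 [stop]  node(5,1) S=99.2827 payoff=3.9973 vs cont=7.1048 → 7.1048 [wait]  node(5,2) S=116.4890 payoff=0.0000 vs cont=1.3021 → 1.3021 [wait]  node(5,3) S=136.6772 payoff=0.0000 vs cont=0.0000 → 0.0000 [wait]  node(5,4) S=160.3642 payoff=0.0000 vs cont=0.0000 → 0.0000 [wait]  node(5,5) S=188.1563 payoff=0.0000 vs cont=0.0000 → 0.0000 [wait]  ⇒ S*(5)=84.6179
t_4: node(4,0) S=91.6575 payoff=11.6225 vs cont=12.6366 → 12.6366 [wait]  node(4,1) S=107.5423 payoff=0.0000 vs cont=4.0922 → 4.0922 [wait]  node(4,2) S=126.1800 payoff=0.0000 vs cont=0.6277 → 0.6277 [wait]  node(4,3) S=148.0478 payoff=0.0000 vs cont=0.0000 → 0.0000 [wait]  node(4,4) S=173.7053 payoff=0.0000 vs cont=0.0000 → 0.0000 [wait]  ⇒ S*(4)=-
t_3: node(3,0) S=99.2827 payoff=3.9973 vs cont=8.1884 → 8.1884 [wait]  node(3,1) S=116.4890 payoff=0.0000 vs cont=2.2944 → 2.2944 [wait]  node(3,2) S=136.6772 payoff=0.0000 vs cont=0.3026 → 0.3026 [wait]  node(3,3) S=160.3642 payoff=0.0000 vs cont=0.0000 → 0.0000 [wait]  ⇒ S*(3)=-
t_2: node(2,0) S=107.5423 payoff=0.0000 vs cont=5.1229 → 5.1229 [wait]  node(2,1) S=126.1800 payoff=0.0000 vs cont=1.2611 → 1.2611 [wait]  node(2,2) S=148.0478 payoff=0.0000 vs cont=0.1459 → 0.1459 [wait]  ⇒ S*(2)=-
t_1: node(1,0) S=116.4890 payoff=0.0000 vs cont=3.1158 → 3.1158 [wait]  node(1,1) S=136.6772 payoff=0.0000 vs cont=0.6827 → 0.6827 [wait]  ⇒ S*(1)=-
t_0: node(0,0) S=126.1800 payoff=0.0000 vs cont=1.8518 → 1.8518 [wait]  ⇒ S*(0)=-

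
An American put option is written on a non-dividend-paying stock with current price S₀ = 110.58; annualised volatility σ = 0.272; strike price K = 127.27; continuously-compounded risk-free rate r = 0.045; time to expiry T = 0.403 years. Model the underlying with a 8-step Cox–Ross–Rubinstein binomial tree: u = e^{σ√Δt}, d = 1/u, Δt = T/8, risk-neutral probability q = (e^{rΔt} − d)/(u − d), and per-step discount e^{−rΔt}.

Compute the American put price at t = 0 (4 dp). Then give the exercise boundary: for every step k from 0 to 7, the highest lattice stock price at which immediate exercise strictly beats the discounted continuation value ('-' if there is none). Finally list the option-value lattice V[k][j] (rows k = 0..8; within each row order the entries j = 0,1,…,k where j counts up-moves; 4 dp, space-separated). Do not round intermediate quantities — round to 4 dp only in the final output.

price = 17.9584
boundary = - - 97.8702 104.0312 97.8702 104.0312 110.5800 117.5411
tree:
17.9584
23.3587 12.7103
29.3998 17.5025 8.0386
35.1960 23.2388 11.9208 4.2438
40.6488 29.3998 17.0316 6.9311 1.6111
45.7787 35.1960 23.2388 10.9831 2.9638 0.2835
50.6049 40.6488 29.3998 16.6900 5.4010 0.5721 0.0000
55.1452 45.7787 35.1960 23.2388 9.7289 1.1545 0.0000 0.0000
59.4166 50.6049 40.6488 29.3998 16.6900 2.3296 0.0000 0.0000 0.0000

Δt=0.05038, u=1.06295, d=0.94078, q=0.50332, disc=e^(-rΔt)=0.99774
k=8 terminal: V=max(K-S,0) → 59.4166 50.6049 40.6488 29.3998 16.6900 2.3296 0.0000 0.0000 0.0000
k=7: j=0 S=72.1248 intr=55.1452 cont=54.8570 V=55.1452[EX]; j=1 S=81.4913 intr=45.7787 cont=45.4906 V=45.7787[EX]; j=2 S=92.0740 intr=35.1960 cont=34.9078 V=35.1960[EX]; j=3 S=104.0312 intr=23.2388 cont=22.9507 V=23.2388[EX]; j=4 S=117.5411 intr=9.7289 cont=9.4407 V=9.7289[EX]; j=5 S=132.8055 intr=0.0000 cont=1.1545 V=1.1545[hold]; j=6 S=150.0521 intr=0.0000 cont=0.0000 V=0.0000[hold]; j=7 S=169.5385 intr=0.0000 cont=0.0000 V=0.0000[hold]  S*(7)=117.5411
k=6: j=0 S=76.6651 intr=50.6049 cont=50.3167 V=50.6049[EX]; j=1 S=86.6212 intr=40.6488 cont=40.3606 V=40.6488[EX]; j=2 S=97.8702 intr=29.3998 cont=29.1116 V=29.3998[EX]; j=3 S=110.5800 intr=16.6900 cont=16.4018 V=16.6900[EX]; j=4 S=124.9404 intr=2.3296 cont=5.4010 V=5.4010[hold]; j=5 S=141.1657 intr=0.0000 cont=0.5721 V=0.5721[hold]; j=6 S=159.4980 intr=0.0000 cont=0.0000 V=0.0000[hold]  S*(6)=110.5800
k=5: j=0 S=81.4913 intr=45.7787 cont=45.4906 V=45.7787[EX]; j=1 S=92.0740 intr=35.1960 cont=34.9078 V=35.1960[EX]; j=2 S=104.0312 intr=23.2388 cont=22.9507 V=23.2388[EX]; j=3 S=117.5411 intr=9.7289 cont=10.9831 V=10.9831[hold]; j=4 S=132.8055 intr=0.0000 cont=2.9638 V=2.9638[hold]; j=5 S=150.0521 intr=0.0000 cont=0.2835 V=0.2835[hold]  S*(5)=104.0312
k=4: j=0 S=86.6212 intr=40.6488 cont=40.3606 V=40.6488[EX]; j=1 S=97.8702 intr=29.3998 cont=29.1116 V=29.3998[EX]; j=2 S=110.5800 intr=16.6900 cont=17.0316 V=17.0316[hold]; j=3 S=124.9404 intr=2.3296 cont=6.9311 V=6.9311[hold]; j=4 S=141.1657 intr=0.0000 cont=1.6111 V=1.6111[hold]  S*(4)=97.8702
k=3: j=0 S=92.0740 intr=35.1960 cont=34.9078 V=35.1960[EX]; j=1 S=104.0312 intr=23.2388 cont=23.1222 V=23.2388[EX]; j=2 S=117.5411 intr=9.7289 cont=11.9208 V=11.9208[hold]; j=3 S=132.8055 intr=0.0000 cont=4.2438 V=4.2438[hold]  S*(3)=104.0312
k=2: j=0 S=97.8702 intr=29.3998 cont=29.1116 V=29.3998[EX]; j=1 S=110.5800 intr=16.6900 cont=17.5025 V=17.5025[hold]; j=2 S=124.9404 intr=2.3296 cont=8.0386 V=8.0386[hold]  S*(2)=97.8702
k=1: j=0 S=104.0312 intr=23.2388 cont=23.3587 V=23.3587[hold]; j=1 S=117.5411 intr=9.7289 cont=12.7103 V=12.7103[hold]  S*(1)=-
k=0: j=0 S=110.5800 intr=16.6900 cont=17.9584 V=17.9584[hold]  S*(0)=-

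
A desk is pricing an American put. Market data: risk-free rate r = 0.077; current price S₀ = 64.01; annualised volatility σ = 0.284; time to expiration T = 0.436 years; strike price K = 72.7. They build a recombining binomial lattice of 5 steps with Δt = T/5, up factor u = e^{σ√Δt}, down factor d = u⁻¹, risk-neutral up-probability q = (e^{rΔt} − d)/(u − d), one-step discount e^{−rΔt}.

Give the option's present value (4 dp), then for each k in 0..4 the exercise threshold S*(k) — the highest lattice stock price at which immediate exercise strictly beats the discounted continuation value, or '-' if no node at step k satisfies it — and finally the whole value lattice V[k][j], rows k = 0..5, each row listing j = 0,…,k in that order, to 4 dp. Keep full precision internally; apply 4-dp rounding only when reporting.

price = 9.5823
boundary = - 58.8608 54.1258 58.8608 64.0100
tree:
9.5823
13.8392 5.7640
18.5742 9.1427 2.7094
22.9283 13.8392 4.9116 0.7050
26.9321 18.5742 8.6900 1.4760 0.0000
30.6139 22.9283 13.8392 3.0903 0.0000 0.0000

Δt=0.08720  u=1.08748  d=0.91956  q=0.51917  discount=0.99331
step 5 (expiry): payoffs max(K−S,0) = 30.6139 22.9283 13.8392 3.0903 0.0000 0.0000
step 4: (k=4,j=0): S=45.7679, (K−S)⁺=26.9321, hold=26.4456 ⇒ V=26.9321 exercise | (k=4,j=1): S=54.1258, (K−S)⁺=18.5742, hold=18.0877 ⇒ V=18.5742 exercise | (k=4,j=2): S=64.0100, (K−S)⁺=8.6900, hold=8.2035 ⇒ V=8.6900 exercise | (k=4,j=3): S=75.6992, (K−S)⁺=0.0000, hold=1.4760 ⇒ V=1.4760 continue | (k=4,j=4): S=89.5230, (K−S)⁺=0.0000, hold=0.0000 ⇒ V=0.0000 continue  boundary S*=64.0100
step 3: (k=3,j=0): S=49.7717, (K−S)⁺=22.9283, hold=22.4418 ⇒ V=22.9283 exercise | (k=3,j=1): S=58.8608, (K−S)⁺=13.8392, hold=13.3527 ⇒ V=13.8392 exercise | (k=3,j=2): S=69.6097, (K−S)⁺=3.0903, hold=4.9116 ⇒ V=4.9116 continue | (k=3,j=3): S=82.3215, (K−S)⁺=0.0000, hold=0.7050 ⇒ V=0.7050 continue  boundary S*=58.8608
step 2: (k=2,j=0): S=54.1258, (K−S)⁺=18.5742, hold=18.0877 ⇒ V=18.5742 exercise | (k=2,j=1): S=64.0100, (K−S)⁺=8.6900, hold=9.1427 ⇒ V=9.1427 continue | (k=2,j=2): S=75.6992, (K−S)⁺=0.0000, hold=2.7094 ⇒ V=2.7094 continue  boundary S*=54.1258
step 1: (k=1,j=0): S=58.8608, (K−S)⁺=13.8392, hold=13.5862 ⇒ V=13.8392 exercise | (k=1,j=1): S=69.6097, (K−S)⁺=3.0903, hold=5.7640 ⇒ V=5.7640 continue  boundary S*=58.8608
step 0: (k=0,j=0): S=64.0100, (K−S)⁺=8.6900, hold=9.5823 ⇒ V=9.5823 continue  boundary S*=-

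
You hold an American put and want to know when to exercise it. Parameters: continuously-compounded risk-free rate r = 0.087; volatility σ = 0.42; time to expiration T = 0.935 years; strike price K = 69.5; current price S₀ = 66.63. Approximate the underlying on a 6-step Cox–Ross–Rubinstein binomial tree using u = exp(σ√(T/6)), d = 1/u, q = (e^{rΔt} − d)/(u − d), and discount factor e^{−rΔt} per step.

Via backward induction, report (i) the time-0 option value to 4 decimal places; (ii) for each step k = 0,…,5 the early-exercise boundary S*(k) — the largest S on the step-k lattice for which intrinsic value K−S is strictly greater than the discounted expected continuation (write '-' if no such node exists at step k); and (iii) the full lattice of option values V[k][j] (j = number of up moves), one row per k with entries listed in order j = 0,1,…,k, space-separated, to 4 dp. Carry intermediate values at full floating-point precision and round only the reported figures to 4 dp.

price = 10.1308
boundary = - - 47.8255 40.5186 47.8255 56.4501
tree:
10.1308
15.0991 5.4317
21.6745 8.9262 2.0803
28.9814 14.2188 3.8694 0.3452
35.1720 21.6745 7.1403 0.6994 0.0000
40.4167 28.9814 13.0499 1.4167 0.0000 0.0000
44.8601 35.1720 21.6745 2.8700 0.0000 0.0000 0.0000

Δt=0.15583  u=1.18033  d=0.84722  q=0.49962  discount=0.98653
step 6 (expiry): payoffs max(K−S,0) = 44.8601 35.1720 21.6745 2.8700 0.0000 0.0000 0.0000
step 5: (k=5,j=0): S=29.0833, (K−S)⁺=40.4167, hold=39.4808 ⇒ V=40.4167 exercise | (k=5,j=1): S=40.5186, (K−S)⁺=28.9814, hold=28.0455 ⇒ V=28.9814 exercise | (k=5,j=2): S=56.4501, (K−S)⁺=13.0499, hold=12.1140 ⇒ V=13.0499 exercise | (k=5,j=3): S=78.6457, (K−S)⁺=0.0000, hold=1.4167 ⇒ V=1.4167 continue | (k=5,j=4): S=109.5684, (K−S)⁺=0.0000, hold=0.0000 ⇒ V=0.0000 continue | (k=5,j=5): S=152.6496, (K−S)⁺=0.0000, hold=0.0000 ⇒ V=0.0000 continue  boundary S*=56.4501
step 4: (k=4,j=0): S=34.3280, (K−S)⁺=35.1720, hold=34.2361 ⇒ V=35.1720 exercise | (k=4,j=1): S=47.8255, (K−S)⁺=21.6745, hold=20.7386 ⇒ V=21.6745 exercise | (k=4,j=2): S=66.6300, (K−S)⁺=2.8700, hold=7.1403 ⇒ V=7.1403 continue | (k=4,j=3): S=92.8283, (K−S)⁺=0.0000, hold=0.6994 ⇒ V=0.6994 continue | (k=4,j=4): S=129.3274, (K−S)⁺=0.0000, hold=0.0000 ⇒ V=0.0000 continue  boundary S*=47.8255
step 3: (k=3,j=0): S=40.5186, (K−S)⁺=28.9814, hold=28.0455 ⇒ V=28.9814 exercise | (k=3,j=1): S=56.4501, (K−S)⁺=13.0499, hold=14.2188 ⇒ V=14.2188 continue | (k=3,j=2): S=78.6457, (K−S)⁺=0.0000, hold=3.8694 ⇒ V=3.8694 continue | (k=3,j=3): S=109.5684, (K−S)⁺=0.0000, hold=0.3452 ⇒ V=0.3452 continue  boundary S*=40.5186
step 2: (k=2,j=0): S=47.8255, (K−S)⁺=21.6745, hold=21.3148 ⇒ V=21.6745 exercise | (k=2,j=1): S=66.6300, (K−S)⁺=2.8700, hold=8.9262 ⇒ V=8.9262 continue | (k=2,j=2): S=92.8283, (K−S)⁺=0.0000, hold=2.0803 ⇒ V=2.0803 continue  boundary S*=47.8255
step 1: (k=1,j=0): S=56.4501, (K−S)⁺=13.0499, hold=15.0991 ⇒ V=15.0991 continue | (k=1,j=1): S=78.6457, (K−S)⁺=0.0000, hold=5.4317 ⇒ V=5.4317 continue  boundary S*=-
step 0: (k=0,j=0): S=66.6300, (K−S)⁺=2.8700, hold=10.1308 ⇒ V=10.1308 continue  boundary S*=-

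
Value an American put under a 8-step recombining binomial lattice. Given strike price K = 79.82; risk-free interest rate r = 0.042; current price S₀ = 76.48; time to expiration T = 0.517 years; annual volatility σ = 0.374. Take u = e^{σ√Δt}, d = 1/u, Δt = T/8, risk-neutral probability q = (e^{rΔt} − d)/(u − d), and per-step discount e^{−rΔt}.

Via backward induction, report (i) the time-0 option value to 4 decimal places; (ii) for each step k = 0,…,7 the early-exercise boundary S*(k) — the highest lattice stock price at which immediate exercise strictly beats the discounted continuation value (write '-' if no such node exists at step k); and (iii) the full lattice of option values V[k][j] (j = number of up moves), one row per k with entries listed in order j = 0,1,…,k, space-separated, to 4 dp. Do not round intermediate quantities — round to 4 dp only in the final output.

params: Δt=0.06463 u=1.09974 d=0.90930 q=0.49052 e^(-rΔt)=0.99729
t_8 payoffs: 44.0747 36.5884 27.5342 16.5838 3.3400 0.0000 0.0000 0.0000 0.0000
t_7: node(7,0) S=39.3107 payoff=40.5093 vs cont=40.2930 → 40.5093 [stop]  node(7,1) S=47.5436 payoff=32.2764 vs cont=32.0600 → 32.2764 [stop]  node(7,2) S=57.5009 payoff=22.3191 vs cont=22.1027 → 22.3191 [stop]  node(7,3) S=69.5435 payoff=10.2765 vs cont=10.0601 → 10.2765 [stop]  node(7,4) S=84.1083 payoff=0.0000 vs cont=1.6970 → 1.6970 [wait]  node(7,5) S=101.7235 payoff=0.0000 vs cont=0.0000 → 0.0000 [wait]  node(7,6) S=123.0278 payoff=0.0000 vs cont=0.0000 → 0.0000 [wait]  node(7,7) S=148.7940 payoff=0.0000 vs cont=0.0000 → 0.0000 [wait]  ⇒ S*(7)=69.5435
t_6: node(6,0) S=43.2316 payoff=36.5884 vs cont=36.3720 → 36.5884 [stop]  node(6,1) S=52.2858 payoff=27.5342 vs cont=27.3179 → 27.5342 [stop]  node(6,2) S=63.2362 payoff=16.5838 vs cont=16.3674 → 16.5838 [stop]  node(6,3) S=76.4800 payoff=3.3400 vs cont=6.0516 → 6.0516 [wait]  node(6,4) S=92.4975 payoff=0.0000 vs cont=0.8623 → 0.8623 [wait]  node(6,5) S=111.8696 payoff=0.0000 vs cont=0.0000 → 0.0000 [wait]  node(6,6) S=135.2989 payoff=0.0000 vs cont=0.0000 → 0.0000 [wait]  ⇒ S*(6)=63.2362
t_5: node(5,0) S=47.5436 payoff=32.2764 vs cont=32.0600 → 32.2764 [stop]  node(5,1) S=57.5009 payoff=22.3191 vs cont=22.1027 → 22.3191 [stop]  node(5,2) S=69.5435 payoff=10.2765 vs cont=11.3866 → 11.3866 [wait]  node(5,3) S=84.1083 payoff=0.0000 vs cont=3.4966 → 3.4966 [wait]  node(5,4) S=101.7235 payoff=0.0000 vs cont=0.4381 → 0.4381 [wait]  node(5,5) S=123.0278 payoff=0.0000 vs cont=0.0000 → 0.0000 [wait]  ⇒ S*(5)=57.5009
t_4: node(4,0) S=52.2858 payoff=27.5342 vs cont=27.3179 → 27.5342 [stop]  node(4,1) S=63.2362 payoff=16.5838 vs cont=16.9105 → 16.9105 [wait]  node(4,2) S=76.4800 payoff=3.3400 vs cont=7.4960 → 7.4960 [wait]  node(4,3) S=92.4975 payoff=0.0000 vs cont=1.9910 → 1.9910 [wait]  node(4,4) S=111.8696 payoff=0.0000 vs cont=0.2226 → 0.2226 [wait]  ⇒ S*(4)=52.2858
t_3: node(3,0) S=57.5009 payoff=22.3191 vs cont=22.2626 → 22.3191 [stop]  node(3,1) S=69.5435 payoff=10.2765 vs cont=12.2592 → 12.2592 [wait]  node(3,2) S=84.1083 payoff=0.0000 vs cont=4.7827 → 4.7827 [wait]  node(3,3) S=101.7235 payoff=0.0000 vs cont=1.1205 → 1.1205 [wait]  ⇒ S*(3)=57.5009
t_2: node(2,0) S=63.2362 payoff=16.5838 vs cont=17.3374 → 17.3374 [wait]  node(2,1) S=76.4800 payoff=3.3400 vs cont=8.5685 → 8.5685 [wait]  node(2,2) S=92.4975 payoff=0.0000 vs cont=2.9782 → 2.9782 [wait]  ⇒ S*(2)=-
t_1: node(1,0) S=69.5435 payoff=10.2765 vs cont=13.0007 → 13.0007 [wait]  node(1,1) S=84.1083 payoff=0.0000 vs cont=5.8106 → 5.8106 [wait]  ⇒ S*(1)=-
t_0: node(0,0) S=76.4800 payoff=3.3400 vs cont=9.4481 → 9.4481 [wait]  ⇒ S*(0)=-

price = 9.4481
boundary = - - - 57.5009 52.2858 57.5009 63.2362 69.5435
tree:
9.4481
13.0007 5.8106
17.3374 8.5685 2.9782
22.3191 12.2592 4.7827 1.1205
27.5342 16.9105 7.4960 1.9910 0.2226
32.2764 22.3191 11.3866 3.4966 0.4381 0.0000
36.5884 27.5342 16.5838 6.0516 0.8623 0.0000 0.0000
40.5093 32.2764 22.3191 10.2765 1.6970 0.0000 0.0000 0.0000
44.0747 36.5884 27.5342 16.5838 3.3400 0.0000 0.0000 0.0000 0.0000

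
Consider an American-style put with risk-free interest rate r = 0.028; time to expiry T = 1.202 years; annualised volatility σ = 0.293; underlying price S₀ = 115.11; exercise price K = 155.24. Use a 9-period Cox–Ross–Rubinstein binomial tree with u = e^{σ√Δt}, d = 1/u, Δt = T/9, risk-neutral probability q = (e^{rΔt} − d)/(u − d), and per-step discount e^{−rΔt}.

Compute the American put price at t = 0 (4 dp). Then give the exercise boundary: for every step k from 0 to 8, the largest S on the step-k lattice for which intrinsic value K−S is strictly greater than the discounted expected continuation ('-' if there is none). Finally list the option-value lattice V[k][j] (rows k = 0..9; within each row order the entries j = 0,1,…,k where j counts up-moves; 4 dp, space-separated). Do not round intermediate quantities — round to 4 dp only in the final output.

params: Δt=0.13356 u=1.11302 d=0.89846 q=0.49072 e^(-rΔt)=0.99627
t_9 payoffs: 111.3279 100.8410 87.8498 71.7560 51.8187 27.1202 0.0000 0.0000 0.0000 0.0000
t_8: node(8,0) S=48.8751 payoff=106.3649 vs cont=105.7855 → 106.3649 [stop]  node(8,1) S=60.5472 payoff=94.6928 vs cont=94.1134 → 94.6928 [stop]  node(8,2) S=75.0067 payoff=80.2333 vs cont=79.6538 → 80.2333 [stop]  node(8,3) S=92.9195 payoff=62.3205 vs cont=61.7411 → 62.3205 [stop]  node(8,4) S=115.1100 payoff=40.1300 vs cont=39.5506 → 40.1300 [stop]  node(8,5) S=142.6000 payoff=12.6400 vs cont=13.7603 → 13.7603 [wait]  node(8,6) S=176.6550 payoff=0.0000 vs cont=0.0000 → 0.0000 [wait]  node(8,7) S=218.8428 payoff=0.0000 vs cont=0.0000 → 0.0000 [wait]  node(8,8) S=271.1057 payoff=0.0000 vs cont=0.0000 → 0.0000 [wait]  ⇒ S*(8)=115.1100
t_7: node(7,0) S=54.3990 payoff=100.8410 vs cont=100.2616 → 100.8410 [stop]  node(7,1) S=67.3902 payoff=87.8498 vs cont=87.2703 → 87.8498 [stop]  node(7,2) S=83.4840 payoff=71.7560 vs cont=71.1765 → 71.7560 [stop]  node(7,3) S=103.4213 payoff=51.8187 vs cont=51.2393 → 51.8187 [stop]  node(7,4) S=128.1198 payoff=27.1202 vs cont=27.0884 → 27.1202 [stop]  node(7,5) S=158.7167 payoff=0.0000 vs cont=6.9817 → 6.9817 [wait]  node(7,6) S=196.6206 payoff=0.0000 vs cont=0.0000 → 0.0000 [wait]  node(7,7) S=243.5766 payoff=0.0000 vs cont=0.0000 → 0.0000 [wait]  ⇒ S*(7)=128.1198
t_6: node(6,0) S=60.5472 payoff=94.6928 vs cont=94.1134 → 94.6928 [stop]  node(6,1) S=75.0067 payoff=80.2333 vs cont=79.6538 → 80.2333 [stop]  node(6,2) S=92.9195 payoff=62.3205 vs cont=61.7411 → 62.3205 [stop]  node(6,3) S=115.1100 payoff=40.1300 vs cont=39.5506 → 40.1300 [stop]  node(6,4) S=142.6000 payoff=12.6400 vs cont=17.1736 → 17.1736 [wait]  node(6,5) S=176.6550 payoff=0.0000 vs cont=3.5424 → 3.5424 [wait]  node(6,6) S=218.8428 payoff=0.0000 vs cont=0.0000 → 0.0000 [wait]  ⇒ S*(6)=115.1100
t_5: node(5,0) S=67.3902 payoff=87.8498 vs cont=87.2703 → 87.8498 [stop]  node(5,1) S=83.4840 payoff=71.7560 vs cont=71.1765 → 71.7560 [stop]  node(5,2) S=103.4213 payoff=51.8187 vs cont=51.2393 → 51.8187 [stop]  node(5,3) S=128.1198 payoff=27.1202 vs cont=28.7571 → 28.7571 [wait]  node(5,4) S=158.7167 payoff=0.0000 vs cont=10.4454 → 10.4454 [wait]  node(5,5) S=196.6206 payoff=0.0000 vs cont=1.7973 → 1.7973 [wait]  ⇒ S*(5)=103.4213
t_4: node(4,0) S=75.0067 payoff=80.2333 vs cont=79.6538 → 80.2333 [stop]  node(4,1) S=92.9195 payoff=62.3205 vs cont=61.7411 → 62.3205 [stop]  node(4,2) S=115.1100 payoff=40.1300 vs cont=40.3508 → 40.3508 [wait]  node(4,3) S=142.6000 payoff=12.6400 vs cont=19.6974 → 19.6974 [wait]  node(4,4) S=176.6550 payoff=0.0000 vs cont=6.1785 → 6.1785 [wait]  ⇒ S*(4)=92.9195
t_3: node(3,0) S=83.4840 payoff=71.7560 vs cont=71.1765 → 71.7560 [stop]  node(3,1) S=103.4213 payoff=51.8187 vs cont=51.3473 → 51.8187 [stop]  node(3,2) S=128.1198 payoff=27.1202 vs cont=30.1031 → 30.1031 [wait]  node(3,3) S=158.7167 payoff=0.0000 vs cont=13.0147 → 13.0147 [wait]  ⇒ S*(3)=103.4213
t_2: node(2,0) S=92.9195 payoff=62.3205 vs cont=61.7411 → 62.3205 [stop]  node(2,1) S=115.1100 payoff=40.1300 vs cont=41.0088 → 41.0088 [wait]  node(2,2) S=142.6000 payoff=12.6400 vs cont=21.6364 → 21.6364 [wait]  ⇒ S*(2)=92.9195
t_1: node(1,0) S=103.4213 payoff=51.8187 vs cont=51.6689 → 51.8187 [stop]  node(1,1) S=128.1198 payoff=27.1202 vs cont=31.3849 → 31.3849 [wait]  ⇒ S*(1)=103.4213
t_0: node(0,0) S=115.1100 payoff=40.1300 vs cont=41.6355 → 41.6355 [wait]  ⇒ S*(0)=-

price = 41.6355
boundary = - 103.4213 92.9195 103.4213 92.9195 103.4213 115.1100 128.1198 115.1100
tree:
41.6355
51.8187 31.3849
62.3205 41.0088 21.6364
71.7560 51.8187 30.1031 13.0147
80.2333 62.3205 40.3508 19.6974 6.1785
87.8498 71.7560 51.8187 28.7571 10.4454 1.7973
94.6928 80.2333 62.3205 40.1300 17.1736 3.5424 0.0000
100.8410 87.8498 71.7560 51.8187 27.1202 6.9817 0.0000 0.0000
106.3649 94.6928 80.2333 62.3205 40.1300 13.7603 0.0000 0.0000 0.0000
111.3279 100.8410 87.8498 71.7560 51.8187 27.1202 0.0000 0.0000 0.0000 0.0000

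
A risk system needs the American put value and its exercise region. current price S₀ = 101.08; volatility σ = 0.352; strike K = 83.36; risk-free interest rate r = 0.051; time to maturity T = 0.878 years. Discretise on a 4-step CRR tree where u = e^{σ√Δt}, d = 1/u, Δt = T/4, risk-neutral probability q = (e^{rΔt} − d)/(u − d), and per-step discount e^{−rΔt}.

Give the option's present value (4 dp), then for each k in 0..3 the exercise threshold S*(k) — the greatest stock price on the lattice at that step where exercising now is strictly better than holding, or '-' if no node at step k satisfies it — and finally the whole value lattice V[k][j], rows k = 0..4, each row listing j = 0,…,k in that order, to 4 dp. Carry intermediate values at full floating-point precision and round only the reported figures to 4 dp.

params: Δt=0.21950 u=1.17929 d=0.84797 q=0.49284 e^(-rΔt)=0.98887
t_4 payoffs: 31.0989 10.6788 0.0000 0.0000 0.0000
t_3: node(3,0) S=61.6312 payoff=21.7288 vs cont=20.8009 → 21.7288 [stop]  node(3,1) S=85.7124 payoff=0.0000 vs cont=5.3556 → 5.3556 [wait]  node(3,2) S=119.2029 payoff=0.0000 vs cont=0.0000 → 0.0000 [wait]  node(3,3) S=165.7792 payoff=0.0000 vs cont=0.0000 → 0.0000 [wait]  ⇒ S*(3)=61.6312
t_2: node(2,0) S=72.6812 payoff=10.6788 vs cont=13.5074 → 13.5074 [wait]  node(2,1) S=101.0800 payoff=0.0000 vs cont=2.6859 → 2.6859 [wait]  node(2,2) S=140.5751 payoff=0.0000 vs cont=0.0000 → 0.0000 [wait]  ⇒ S*(2)=-
t_1: node(1,0) S=85.7124 payoff=0.0000 vs cont=8.0831 → 8.0831 [wait]  node(1,1) S=119.2029 payoff=0.0000 vs cont=1.3470 → 1.3470 [wait]  ⇒ S*(1)=-
t_0: node(0,0) S=101.0800 payoff=0.0000 vs cont=4.7103 → 4.7103 [wait]  ⇒ S*(0)=-

price = 4.7103
boundary = - - - 61.6312
tree:
4.7103
8.0831 1.3470
13.5074 2.6859 0.0000
21.7288 5.3556 0.0000 0.0000
31.0989 10.6788 0.0000 0.0000 0.0000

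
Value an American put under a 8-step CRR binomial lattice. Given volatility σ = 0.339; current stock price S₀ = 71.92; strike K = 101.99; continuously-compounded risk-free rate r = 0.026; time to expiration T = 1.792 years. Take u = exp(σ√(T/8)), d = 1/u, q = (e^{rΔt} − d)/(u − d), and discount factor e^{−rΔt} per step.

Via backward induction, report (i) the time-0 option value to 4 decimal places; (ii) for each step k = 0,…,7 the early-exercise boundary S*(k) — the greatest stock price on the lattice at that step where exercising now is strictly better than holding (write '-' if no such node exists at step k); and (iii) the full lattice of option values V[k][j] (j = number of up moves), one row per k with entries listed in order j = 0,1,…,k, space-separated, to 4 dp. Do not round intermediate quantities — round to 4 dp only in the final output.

price = 32.5260
boundary = - - 52.1783 61.2590 52.1783 61.2590 71.9200 84.4364
tree:
32.5260
40.9061 23.7755
49.8117 31.6842 15.4327
57.5463 40.7310 22.1957 8.2386
64.1344 49.8117 30.7674 13.1100 3.0216
69.7459 57.5463 40.7310 20.2668 5.4576 0.3994
74.5256 64.1344 49.8117 30.0700 9.8131 0.7697 0.0000
78.5968 69.7459 57.5463 40.7310 17.5536 1.4834 0.0000 0.0000
82.0645 74.5256 64.1344 49.8117 30.0700 2.8590 0.0000 0.0000 0.0000

Δt=0.22400, u=1.17403, d=0.85177, q=0.47810, disc=e^(-rΔt)=0.99419
k=8 terminal: V=max(K-S,0) → 82.0645 74.5256 64.1344 49.8117 30.0700 2.8590 0.0000 0.0000 0.0000
k=7: j=0 S=23.3932 intr=78.5968 cont=78.0045 V=78.5968[EX]; j=1 S=32.2441 intr=69.7459 cont=69.1537 V=69.7459[EX]; j=2 S=44.4437 intr=57.5463 cont=56.9541 V=57.5463[EX]; j=3 S=61.2590 intr=40.7310 cont=40.1388 V=40.7310[EX]; j=4 S=84.4364 intr=17.5536 cont=16.9613 V=17.5536[EX]; j=5 S=116.3830 intr=0.0000 cont=1.4834 V=1.4834[hold]; j=6 S=160.4167 intr=0.0000 cont=0.0000 V=0.0000[hold]; j=7 S=221.1106 intr=0.0000 cont=0.0000 V=0.0000[hold]  S*(7)=84.4364
k=6: j=0 S=27.4644 intr=74.5256 cont=73.9334 V=74.5256[EX]; j=1 S=37.8556 intr=64.1344 cont=63.5422 V=64.1344[EX]; j=2 S=52.1783 intr=49.8117 cont=49.2195 V=49.8117[EX]; j=3 S=71.9200 intr=30.0700 cont=29.4777 V=30.0700[EX]; j=4 S=99.1310 intr=2.8590 cont=9.8131 V=9.8131[hold]; j=5 S=136.6374 intr=0.0000 cont=0.7697 V=0.7697[hold]; j=6 S=188.3344 intr=0.0000 cont=0.0000 V=0.0000[hold]  S*(6)=71.9200
k=5: j=0 S=32.2441 intr=69.7459 cont=69.1537 V=69.7459[EX]; j=1 S=44.4437 intr=57.5463 cont=56.9541 V=57.5463[EX]; j=2 S=61.2590 intr=40.7310 cont=40.1388 V=40.7310[EX]; j=3 S=84.4364 intr=17.5536 cont=20.2668 V=20.2668[hold]; j=4 S=116.3830 intr=0.0000 cont=5.4576 V=5.4576[hold]; j=5 S=160.4167 intr=0.0000 cont=0.3994 V=0.3994[hold]  S*(5)=61.2590
k=4: j=0 S=37.8556 intr=64.1344 cont=63.5422 V=64.1344[EX]; j=1 S=52.1783 intr=49.8117 cont=49.2195 V=49.8117[EX]; j=2 S=71.9200 intr=30.0700 cont=30.7674 V=30.7674[hold]; j=3 S=99.1310 intr=2.8590 cont=13.1100 V=13.1100[hold]; j=4 S=136.6374 intr=0.0000 cont=3.0216 V=3.0216[hold]  S*(4)=52.1783
k=3: j=0 S=44.4437 intr=57.5463 cont=56.9541 V=57.5463[EX]; j=1 S=61.2590 intr=40.7310 cont=40.4703 V=40.7310[EX]; j=2 S=84.4364 intr=17.5536 cont=22.1957 V=22.1957[hold]; j=3 S=116.3830 intr=0.0000 cont=8.2386 V=8.2386[hold]  S*(3)=61.2590
k=2: j=0 S=52.1783 intr=49.8117 cont=49.2195 V=49.8117[EX]; j=1 S=71.9200 intr=30.0700 cont=31.6842 V=31.6842[hold]; j=2 S=99.1310 intr=2.8590 cont=15.4327 V=15.4327[hold]  S*(2)=52.1783
k=1: j=0 S=61.2590 intr=40.7310 cont=40.9061 V=40.9061[hold]; j=1 S=84.4364 intr=17.5536 cont=23.7755 V=23.7755[hold]  S*(1)=-
k=0: j=0 S=71.9200 intr=30.0700 cont=32.5260 V=32.5260[hold]  S*(0)=-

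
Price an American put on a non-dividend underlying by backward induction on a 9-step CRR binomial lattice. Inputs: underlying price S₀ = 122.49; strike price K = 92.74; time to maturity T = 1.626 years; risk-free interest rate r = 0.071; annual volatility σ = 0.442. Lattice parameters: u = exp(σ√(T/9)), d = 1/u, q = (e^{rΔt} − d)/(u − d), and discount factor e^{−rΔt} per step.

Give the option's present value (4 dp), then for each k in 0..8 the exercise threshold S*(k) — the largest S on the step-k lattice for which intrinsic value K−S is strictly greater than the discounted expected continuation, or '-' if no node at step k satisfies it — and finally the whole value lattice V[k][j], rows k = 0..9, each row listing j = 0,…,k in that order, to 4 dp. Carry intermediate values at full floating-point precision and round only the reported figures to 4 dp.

price = 8.5040
boundary = - - - - 57.7742 47.8787 57.7742 47.8787 57.7742
tree:
8.5040
12.6501 4.3676
18.3315 7.0082 1.7053
25.7683 10.9936 3.0012 0.3871
34.9658 16.7751 5.2026 0.7648 0.0000
44.8613 24.7378 8.8427 1.5111 0.0000 0.0000
53.0619 34.9658 14.6331 2.9855 0.0000 0.0000 0.0000
59.8579 44.8613 23.3044 5.8985 0.0000 0.0000 0.0000 0.0000
65.4899 53.0619 34.9658 11.6539 0.0000 0.0000 0.0000 0.0000 0.0000
70.1573 59.8579 44.8613 23.0251 0.0000 0.0000 0.0000 0.0000 0.0000 0.0000

params: Δt=0.18067 u=1.20668 d=0.82872 q=0.48733 e^(-rΔt)=0.98725
t_9 payoffs: 70.1573 59.8579 44.8613 23.0251 0.0000 0.0000 0.0000 0.0000 0.0000 0.0000
t_8: node(8,0) S=27.2501 payoff=65.4899 vs cont=64.3079 → 65.4899 [stop]  node(8,1) S=39.6781 payoff=53.0619 vs cont=51.8799 → 53.0619 [stop]  node(8,2) S=57.7742 payoff=34.9658 vs cont=33.7838 → 34.9658 [stop]  node(8,3) S=84.1235 payoff=8.6165 vs cont=11.6539 → 11.6539 [wait]  node(8,4) S=122.4900 payoff=0.0000 vs cont=0.0000 → 0.0000 [wait]  node(8,5) S=178.3544 payoff=0.0000 vs cont=0.0000 → 0.0000 [wait]  node(8,6) S=259.6971 payoff=0.0000 vs cont=0.0000 → 0.0000 [wait]  node(8,7) S=378.1381 payoff=0.0000 vs cont=0.0000 → 0.0000 [wait]  node(8,8) S=550.5968 payoff=0.0000 vs cont=0.0000 → 0.0000 [wait]  ⇒ S*(8)=57.7742
t_7: node(7,0) S=32.8821 payoff=59.8579 vs cont=58.6759 → 59.8579 [stop]  node(7,1) S=47.8787 payoff=44.8613 vs cont=43.6793 → 44.8613 [stop]  node(7,2) S=69.7149 payoff=23.0251 vs cont=23.3044 → 23.3044 [wait]  node(7,3) S=101.5100 payoff=0.0000 vs cont=5.8985 → 5.8985 [wait]  node(7,4) S=147.8061 payoff=0.0000 vs cont=0.0000 → 0.0000 [wait]  node(7,5) S=215.2165 payoff=0.0000 vs cont=0.0000 → 0.0000 [wait]  node(7,6) S=313.3710 payoff=0.0000 vs cont=0.0000 → 0.0000 [wait]  node(7,7) S=456.2911 payoff=0.0000 vs cont=0.0000 → 0.0000 [wait]  ⇒ S*(7)=47.8787
t_6: node(6,0) S=39.6781 payoff=53.0619 vs cont=51.8799 → 53.0619 [stop]  node(6,1) S=57.7742 payoff=34.9658 vs cont=33.9182 → 34.9658 [stop]  node(6,2) S=84.1235 payoff=8.6165 vs cont=14.6331 → 14.6331 [wait]  node(6,3) S=122.4900 payoff=0.0000 vs cont=2.9855 → 2.9855 [wait]  node(6,4) S=178.3544 payoff=0.0000 vs cont=0.0000 → 0.0000 [wait]  node(6,5) S=259.6971 payoff=0.0000 vs cont=0.0000 → 0.0000 [wait]  node(6,6) S=378.1381 payoff=0.0000 vs cont=0.0000 → 0.0000 [wait]  ⇒ S*(6)=57.7742
t_5: node(5,0) S=47.8787 payoff=44.8613 vs cont=43.6793 → 44.8613 [stop]  node(5,1) S=69.7149 payoff=23.0251 vs cont=24.7378 → 24.7378 [wait]  node(5,2) S=101.5100 payoff=0.0000 vs cont=8.8427 → 8.8427 [wait]  node(5,3) S=147.8061 payoff=0.0000 vs cont=1.5111 → 1.5111 [wait]  node(5,4) S=215.2165 payoff=0.0000 vs cont=0.0000 → 0.0000 [wait]  node(5,5) S=313.3710 payoff=0.0000 vs cont=0.0000 → 0.0000 [wait]  ⇒ S*(5)=47.8787
t_4: node(4,0) S=57.7742 payoff=34.9658 vs cont=34.6078 → 34.9658 [stop]  node(4,1) S=84.1235 payoff=8.6165 vs cont=16.7751 → 16.7751 [wait]  node(4,2) S=122.4900 payoff=0.0000 vs cont=5.2026 → 5.2026 [wait]  node(4,3) S=178.3544 payoff=0.0000 vs cont=0.7648 → 0.7648 [wait]  node(4,4) S=259.6971 payoff=0.0000 vs cont=0.0000 → 0.0000 [wait]  ⇒ S*(4)=57.7742
t_3: node(3,0) S=69.7149 payoff=23.0251 vs cont=25.7683 → 25.7683 [wait]  node(3,1) S=101.5100 payoff=0.0000 vs cont=10.9936 → 10.9936 [wait]  node(3,2) S=147.8061 payoff=0.0000 vs cont=3.0012 → 3.0012 [wait]  node(3,3) S=215.2165 payoff=0.0000 vs cont=0.3871 → 0.3871 [wait]  ⇒ S*(3)=-
t_2: node(2,0) S=84.1235 payoff=8.6165 vs cont=18.3315 → 18.3315 [wait]  node(2,1) S=122.4900 payoff=0.0000 vs cont=7.0082 → 7.0082 [wait]  node(2,2) S=178.3544 payoff=0.0000 vs cont=1.7053 → 1.7053 [wait]  ⇒ S*(2)=-
t_1: node(1,0) S=101.5100 payoff=0.0000 vs cont=12.6501 → 12.6501 [wait]  node(1,1) S=147.8061 payoff=0.0000 vs cont=4.3676 → 4.3676 [wait]  ⇒ S*(1)=-
t_0: node(0,0) S=122.4900 payoff=0.0000 vs cont=8.5040 → 8.5040 [wait]  ⇒ S*(0)=-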